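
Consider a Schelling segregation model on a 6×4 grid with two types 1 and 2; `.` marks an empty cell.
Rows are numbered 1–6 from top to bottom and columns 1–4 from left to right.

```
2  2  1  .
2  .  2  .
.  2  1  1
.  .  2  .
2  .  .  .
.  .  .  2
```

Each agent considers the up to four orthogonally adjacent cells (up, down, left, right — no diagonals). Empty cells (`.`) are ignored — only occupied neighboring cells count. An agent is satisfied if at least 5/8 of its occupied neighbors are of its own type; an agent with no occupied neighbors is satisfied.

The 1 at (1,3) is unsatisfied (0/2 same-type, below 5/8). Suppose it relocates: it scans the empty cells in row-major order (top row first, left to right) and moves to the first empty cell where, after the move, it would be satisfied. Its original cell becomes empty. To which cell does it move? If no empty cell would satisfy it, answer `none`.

(1,4)

Vacating (1,3). Empty cells in order:
  (1,4): 0/0 same-type → satisfied — stop here.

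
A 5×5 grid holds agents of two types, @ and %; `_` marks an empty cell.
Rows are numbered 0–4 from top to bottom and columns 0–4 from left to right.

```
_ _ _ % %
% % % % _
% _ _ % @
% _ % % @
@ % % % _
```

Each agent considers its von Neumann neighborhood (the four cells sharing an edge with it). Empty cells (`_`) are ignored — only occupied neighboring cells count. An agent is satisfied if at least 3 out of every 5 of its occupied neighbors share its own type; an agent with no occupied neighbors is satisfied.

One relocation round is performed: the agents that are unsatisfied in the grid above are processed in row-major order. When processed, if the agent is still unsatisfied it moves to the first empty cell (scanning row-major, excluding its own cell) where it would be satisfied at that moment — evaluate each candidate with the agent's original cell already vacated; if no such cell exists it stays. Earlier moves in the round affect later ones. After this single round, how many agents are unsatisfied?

Initially unsatisfied (in order): (2,4), (3,0), (3,4), (4,0), (4,1).
  (2,4): no empty cell satisfies it; stays.
  (3,0) → (0,0).
  (3,4): no empty cell satisfies it; stays.
  (4,0): no empty cell satisfies it; stays.
  (4,1) → (0,1).
Resulting grid:
% % _ % %
% % % % _
% _ _ % @
_ _ % % @
@ _ % % _
Unsatisfied now: (2,4), (3,4).

2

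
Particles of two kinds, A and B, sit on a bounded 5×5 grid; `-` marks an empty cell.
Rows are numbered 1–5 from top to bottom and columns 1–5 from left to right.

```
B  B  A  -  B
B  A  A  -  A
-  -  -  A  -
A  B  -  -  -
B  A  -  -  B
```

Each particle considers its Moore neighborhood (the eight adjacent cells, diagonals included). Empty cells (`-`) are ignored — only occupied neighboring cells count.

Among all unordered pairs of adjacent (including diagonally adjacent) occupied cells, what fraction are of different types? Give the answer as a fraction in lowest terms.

Scan each occupied cell's neighbors to the right and below (and the two forward diagonals) so each pair is counted once.
From row 1: 5 unlike of 10 pairs (running 5/10).
From row 2: 1 unlike of 4 pairs (running 6/14).
From row 4: 3 unlike of 5 pairs (running 9/19).
From row 5: 1 unlike of 1 pairs (running 10/20).
Total adjacent occupied pairs: 20; unlike-type pairs: 10.
10/20 reduces to 1/2.

1/2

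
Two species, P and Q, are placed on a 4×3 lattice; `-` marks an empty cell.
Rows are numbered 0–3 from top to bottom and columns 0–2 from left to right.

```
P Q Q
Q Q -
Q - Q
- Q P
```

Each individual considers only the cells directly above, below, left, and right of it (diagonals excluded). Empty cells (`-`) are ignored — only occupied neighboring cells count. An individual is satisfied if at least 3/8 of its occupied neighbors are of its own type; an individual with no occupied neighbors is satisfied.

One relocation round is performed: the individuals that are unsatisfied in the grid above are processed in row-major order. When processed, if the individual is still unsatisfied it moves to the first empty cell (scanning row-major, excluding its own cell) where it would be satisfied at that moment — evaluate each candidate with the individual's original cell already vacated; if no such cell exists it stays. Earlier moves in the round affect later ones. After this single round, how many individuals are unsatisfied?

Initially unsatisfied (in order): (0,0), (2,2), (3,1), (3,2).
  (0,0): no empty cell satisfies it; stays.
  (2,2) → (1,2).
  (3,1) → (2,1).
  (3,2): now satisfied by earlier moves; stays.
Resulting grid:
P Q Q
Q Q Q
Q Q -
- - P
Unsatisfied now: (0,0).

1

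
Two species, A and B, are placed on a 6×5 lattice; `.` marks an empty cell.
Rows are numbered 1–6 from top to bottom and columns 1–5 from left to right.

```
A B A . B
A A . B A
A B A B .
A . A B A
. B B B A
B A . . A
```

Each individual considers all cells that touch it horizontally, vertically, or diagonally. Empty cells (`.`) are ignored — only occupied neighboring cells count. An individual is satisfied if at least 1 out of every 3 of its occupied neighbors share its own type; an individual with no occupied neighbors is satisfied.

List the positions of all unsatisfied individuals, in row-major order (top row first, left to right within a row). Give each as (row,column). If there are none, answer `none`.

(1,2), (2,5), (3,2), (4,3), (4,5), (6,2)

Row 1: (1,1)A 2/3 ✓ · (1,2)B 0/4 ✗ · (1,3)A 1/3 ✓ · (1,5)B 1/2 ✓
Row 2: (2,1)A 3/5 ✓ · (2,2)A 5/7 ✓ · (2,4)B 2/5 ✓ · (2,5)A 0/3 ✗
Row 3: (3,1)A 3/4 ✓ · (3,2)B 0/6 ✗ · (3,3)A 2/6 ✓ · (3,4)B 2/6 ✓
Row 4: (4,1)A 1/3 ✓ · (4,3)A 1/7 ✗ · (4,4)B 3/7 ✓ · (4,5)A 1/4 ✗
Row 5: (5,2)B 2/5 ✓ · (5,3)B 3/5 ✓ · (5,4)B 2/6 ✓ · (5,5)A 2/4 ✓
Row 6: (6,1)B 1/2 ✓ · (6,2)A 0/3 ✗ · (6,5)A 1/2 ✓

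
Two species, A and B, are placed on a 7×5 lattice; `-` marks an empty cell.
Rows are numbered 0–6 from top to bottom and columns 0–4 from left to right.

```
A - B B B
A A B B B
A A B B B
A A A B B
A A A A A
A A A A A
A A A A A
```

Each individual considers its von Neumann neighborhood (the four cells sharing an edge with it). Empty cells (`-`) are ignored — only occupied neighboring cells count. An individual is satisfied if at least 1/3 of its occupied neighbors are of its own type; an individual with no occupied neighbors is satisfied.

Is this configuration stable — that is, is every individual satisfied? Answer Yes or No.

Yes

Row 0: (0,0)A 1/1 ✓ · (0,2)B 2/2 ✓ · (0,3)B 3/3 ✓ · (0,4)B 2/2 ✓
Row 1: (1,0)A 3/3 ✓ · (1,1)A 2/3 ✓ · (1,2)B 3/4 ✓ · (1,3)B 4/4 ✓ · (1,4)B 3/3 ✓
Row 2: (2,0)A 3/3 ✓ · (2,1)A 3/4 ✓ · (2,2)B 2/4 ✓ · (2,3)B 4/4 ✓ · (2,4)B 3/3 ✓
Row 3: (3,0)A 3/3 ✓ · (3,1)A 4/4 ✓ · (3,2)A 2/4 ✓ · (3,3)B 2/4 ✓ · (3,4)B 2/3 ✓
Row 4: (4,0)A 3/3 ✓ · (4,1)A 4/4 ✓ · (4,2)A 4/4 ✓ · (4,3)A 3/4 ✓ · (4,4)A 2/3 ✓
Row 5: (5,0)A 3/3 ✓ · (5,1)A 4/4 ✓ · (5,2)A 4/4 ✓ · (5,3)A 4/4 ✓ · (5,4)A 3/3 ✓
Row 6: (6,0)A 2/2 ✓ · (6,1)A 3/3 ✓ · (6,2)A 3/3 ✓ · (6,3)A 3/3 ✓ · (6,4)A 2/2 ✓
All meet the threshold, so the configuration is stable.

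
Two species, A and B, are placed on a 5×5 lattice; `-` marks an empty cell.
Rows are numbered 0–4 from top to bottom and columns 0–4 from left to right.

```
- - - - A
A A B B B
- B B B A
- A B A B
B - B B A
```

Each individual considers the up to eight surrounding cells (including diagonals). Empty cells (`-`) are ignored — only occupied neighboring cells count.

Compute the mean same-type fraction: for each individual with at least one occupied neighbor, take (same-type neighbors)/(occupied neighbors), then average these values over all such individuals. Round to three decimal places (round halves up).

0.422

(0,4)A 0/2
(1,0)A 1/2
(1,1)A 1/4
(1,2)B 4/5
(1,3)B 4/6
(1,4)B 2/4
(2,1)B 3/6
(2,2)B 5/8
(2,3)B 6/8
(2,4)A 1/5
(3,1)A 0/5
(3,2)B 5/7
(3,3)A 2/8
(3,4)B 2/5
(4,0)B 0/1
(4,2)B 2/4
(4,3)B 3/5
(4,4)A 1/3
Sum over 18 individuals: 0/2 + 1/2 + 1/4 + 4/5 + 4/6 + 2/4 + 3/6 + 5/8 + 6/8 + 1/5 + 0/5 + 5/7 + 2/8 + 2/5 + 0/1 + 2/4 + 3/5 + 1/3 = 425/56; mean = 425/56 ÷ 18 = 425/1008 = 0.421626… → 0.422.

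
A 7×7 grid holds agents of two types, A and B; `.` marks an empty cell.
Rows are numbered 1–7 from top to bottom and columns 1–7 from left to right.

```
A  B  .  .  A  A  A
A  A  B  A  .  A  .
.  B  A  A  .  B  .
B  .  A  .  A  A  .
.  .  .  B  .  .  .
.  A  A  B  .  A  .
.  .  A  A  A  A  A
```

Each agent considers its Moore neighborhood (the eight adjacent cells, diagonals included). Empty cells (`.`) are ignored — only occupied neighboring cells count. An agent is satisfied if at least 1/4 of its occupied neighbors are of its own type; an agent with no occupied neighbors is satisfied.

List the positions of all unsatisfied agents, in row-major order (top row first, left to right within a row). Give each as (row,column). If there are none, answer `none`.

(1,1)A 2/3 satisfied
(1,2)B 1/4 satisfied
(1,5)A 3/3 satisfied
(1,6)A 3/3 satisfied
(1,7)A 2/2 satisfied
(2,1)A 2/4 satisfied
(2,2)A 3/6 satisfied
(2,3)B 2/6 satisfied
(2,4)A 3/4 satisfied
(2,6)A 3/4 satisfied
(3,2)B 2/6 satisfied
(3,3)A 4/6 satisfied
(3,4)A 4/5 satisfied
(3,6)B 0/3 not
(4,1)B 1/1 satisfied
(4,3)A 2/4 satisfied
(4,5)A 2/4 satisfied
(4,6)A 1/2 satisfied
(5,4)B 1/4 satisfied
(6,2)A 2/2 satisfied
(6,3)A 3/5 satisfied
(6,4)B 1/5 not
(6,6)A 3/3 satisfied
(7,3)A 3/4 satisfied
(7,4)A 3/4 satisfied
(7,5)A 3/4 satisfied
(7,6)A 3/3 satisfied
(7,7)A 2/2 satisfied

(3,6), (6,4)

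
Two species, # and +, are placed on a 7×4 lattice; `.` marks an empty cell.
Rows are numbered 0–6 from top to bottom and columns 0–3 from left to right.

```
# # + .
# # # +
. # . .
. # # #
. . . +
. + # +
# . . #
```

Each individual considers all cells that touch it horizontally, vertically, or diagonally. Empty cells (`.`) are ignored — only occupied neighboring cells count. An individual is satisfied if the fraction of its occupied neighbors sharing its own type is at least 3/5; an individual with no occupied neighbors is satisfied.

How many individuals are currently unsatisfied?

9

Row 0: (0,0)# 3/3 ok · (0,1)# 4/5 ok · (0,2)+ 1/4 unhappy
Row 1: (1,0)# 4/4 ok · (1,1)# 5/6 ok · (1,2)# 3/5 ok · (1,3)+ 1/2 unhappy
Row 2: (2,1)# 5/5 ok
Row 3: (3,1)# 2/2 ok · (3,2)# 3/4 ok · (3,3)# 1/2 unhappy
Row 4: (4,3)+ 1/4 unhappy
Row 5: (5,1)+ 0/2 unhappy · (5,2)# 1/4 unhappy · (5,3)+ 1/3 unhappy
Row 6: (6,0)# 0/1 unhappy · (6,3)# 1/2 unhappy
Unsatisfied: (0,2), (1,3), (3,3), (4,3), (5,1), (5,2), (5,3), (6,0), (6,3) — 9 in total.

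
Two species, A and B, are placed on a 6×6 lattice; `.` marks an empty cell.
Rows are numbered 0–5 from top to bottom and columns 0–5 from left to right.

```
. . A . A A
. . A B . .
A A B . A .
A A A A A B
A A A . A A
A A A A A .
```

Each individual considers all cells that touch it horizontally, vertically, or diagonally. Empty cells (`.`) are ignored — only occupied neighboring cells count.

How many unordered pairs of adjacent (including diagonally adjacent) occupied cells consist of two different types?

13

Scan each occupied cell's neighbors to the right and below (and the two forward diagonals) so each pair is counted once.
From row 0: 2 unlike of 4 pairs (running 2/4).
From row 1: 3 unlike of 5 pairs (running 5/9).
From row 2: 5 unlike of 13 pairs (running 10/22).
From row 3: 3 unlike of 18 pairs (running 13/40).
From row 4: 0 unlike of 14 pairs (running 13/54).
From row 5: 0 unlike of 4 pairs (running 13/58).
Total adjacent occupied pairs: 58; unlike-type pairs: 13.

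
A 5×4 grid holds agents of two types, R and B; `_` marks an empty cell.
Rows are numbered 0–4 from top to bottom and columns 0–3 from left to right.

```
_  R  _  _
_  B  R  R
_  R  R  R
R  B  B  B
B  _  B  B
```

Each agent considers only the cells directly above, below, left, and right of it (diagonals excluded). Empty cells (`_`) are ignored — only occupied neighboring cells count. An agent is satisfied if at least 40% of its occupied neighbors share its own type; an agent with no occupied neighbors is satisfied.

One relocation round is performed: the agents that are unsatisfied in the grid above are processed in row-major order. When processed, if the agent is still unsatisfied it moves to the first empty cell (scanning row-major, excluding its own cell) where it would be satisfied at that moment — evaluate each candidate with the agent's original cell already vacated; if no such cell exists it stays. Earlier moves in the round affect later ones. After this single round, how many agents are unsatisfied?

Initially unsatisfied (in order): (0,1), (1,1), (2,1), (3,0), (3,1), (4,0).
  (0,1) → (0,0).
  (1,1) → (4,1).
  (2,1): now satisfied by earlier moves; stays.
  (3,0) → (0,1).
  (3,1): now satisfied by earlier moves; stays.
  (4,0): now satisfied by earlier moves; stays.
Resulting grid:
R R _ _
_ _ R R
_ R R R
_ B B B
B B B B
All satisfied now.

0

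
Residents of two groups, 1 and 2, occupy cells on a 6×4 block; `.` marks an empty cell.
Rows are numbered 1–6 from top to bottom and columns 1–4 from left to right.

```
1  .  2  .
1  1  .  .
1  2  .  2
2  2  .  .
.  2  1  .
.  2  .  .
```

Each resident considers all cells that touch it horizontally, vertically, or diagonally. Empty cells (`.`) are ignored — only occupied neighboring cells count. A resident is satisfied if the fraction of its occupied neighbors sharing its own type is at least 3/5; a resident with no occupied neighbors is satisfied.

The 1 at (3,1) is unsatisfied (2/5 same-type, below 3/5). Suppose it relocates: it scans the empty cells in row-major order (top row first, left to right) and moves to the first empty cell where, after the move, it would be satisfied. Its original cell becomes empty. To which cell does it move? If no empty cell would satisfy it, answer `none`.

Vacating (3,1). Empty cells in order:
  (1,2): 3/4 same-type → satisfied — stop here.

(1,2)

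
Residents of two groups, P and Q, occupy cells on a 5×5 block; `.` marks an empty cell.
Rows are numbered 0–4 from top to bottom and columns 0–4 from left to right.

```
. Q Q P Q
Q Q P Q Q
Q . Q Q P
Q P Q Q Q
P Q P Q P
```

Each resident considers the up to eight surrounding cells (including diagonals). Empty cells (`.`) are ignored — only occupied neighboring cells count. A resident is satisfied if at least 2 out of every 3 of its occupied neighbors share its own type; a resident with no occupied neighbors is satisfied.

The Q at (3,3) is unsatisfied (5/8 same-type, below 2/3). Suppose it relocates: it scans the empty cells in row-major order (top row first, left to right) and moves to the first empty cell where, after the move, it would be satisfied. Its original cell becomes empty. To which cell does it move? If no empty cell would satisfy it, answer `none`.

Vacating (3,3). Empty cells in order:
  (0,0): 3/3 same-type → satisfied — stop here.

(0,0)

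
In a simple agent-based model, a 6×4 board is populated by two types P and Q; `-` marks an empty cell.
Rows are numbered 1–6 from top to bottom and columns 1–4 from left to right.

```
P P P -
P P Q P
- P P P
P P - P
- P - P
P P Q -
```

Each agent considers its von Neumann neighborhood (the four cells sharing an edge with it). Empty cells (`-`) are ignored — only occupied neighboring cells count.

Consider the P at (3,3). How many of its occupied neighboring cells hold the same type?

2

Occupied neighbors of (3,3): (2,3)=Q, (3,2)=P, (3,4)=P.
Same type (P): 2 of 3.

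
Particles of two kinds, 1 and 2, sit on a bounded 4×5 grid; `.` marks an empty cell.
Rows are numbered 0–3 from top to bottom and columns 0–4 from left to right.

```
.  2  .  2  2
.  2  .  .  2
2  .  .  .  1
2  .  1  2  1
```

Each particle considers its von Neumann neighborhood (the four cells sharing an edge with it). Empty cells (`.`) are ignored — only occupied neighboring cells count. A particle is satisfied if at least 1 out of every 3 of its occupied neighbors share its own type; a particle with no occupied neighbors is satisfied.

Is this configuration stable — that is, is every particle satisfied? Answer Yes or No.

No

(0,1)2 1/1 ok
(0,3)2 1/1 ok
(0,4)2 2/2 ok
(1,1)2 1/1 ok
(1,4)2 1/2 ok
(2,0)2 1/1 ok
(2,4)1 1/2 ok
(3,0)2 1/1 ok
(3,2)1 0/1 unhappy
(3,3)2 0/2 unhappy
(3,4)1 1/2 ok
For instance (3,2) has only 0/1 same-type neighbors, below 1/3.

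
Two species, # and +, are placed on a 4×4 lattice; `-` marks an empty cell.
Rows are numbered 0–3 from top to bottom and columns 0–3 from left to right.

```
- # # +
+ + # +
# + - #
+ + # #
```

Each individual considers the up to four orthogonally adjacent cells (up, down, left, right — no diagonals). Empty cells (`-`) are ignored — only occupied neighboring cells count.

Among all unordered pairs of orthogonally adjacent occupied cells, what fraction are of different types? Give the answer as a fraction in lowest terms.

Scan each occupied cell's neighbors to the right and below so each pair is counted once.
Row 0: #(0,1)–#(0,2)= #(0,1)–+(1,1)≠ #(0,2)–+(0,3)≠ #(0,2)–#(1,2)= +(0,3)–+(1,3)=  → 2/5 unlike.
Row 1: +(1,0)–+(1,1)= +(1,0)–#(2,0)≠ +(1,1)–#(1,2)≠ +(1,1)–+(2,1)= #(1,2)–+(1,3)≠ +(1,3)–#(2,3)≠  → 4/6 unlike.
Row 2: #(2,0)–+(2,1)≠ #(2,0)–+(3,0)≠ +(2,1)–+(3,1)= #(2,3)–#(3,3)=  → 2/4 unlike.
Row 3: +(3,0)–+(3,1)= +(3,1)–#(3,2)≠ #(3,2)–#(3,3)=  → 1/3 unlike.
Total adjacent occupied pairs: 18; unlike-type pairs: 9.
9/18 reduces to 1/2.

1/2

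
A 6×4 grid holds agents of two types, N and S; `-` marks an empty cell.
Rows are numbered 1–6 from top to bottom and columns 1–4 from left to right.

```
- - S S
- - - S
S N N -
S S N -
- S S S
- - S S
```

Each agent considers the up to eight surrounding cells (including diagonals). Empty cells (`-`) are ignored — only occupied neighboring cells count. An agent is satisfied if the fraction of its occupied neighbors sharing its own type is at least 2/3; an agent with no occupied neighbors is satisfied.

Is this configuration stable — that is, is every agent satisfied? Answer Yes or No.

(1,3)S 2/2 satisfied
(1,4)S 2/2 satisfied
(2,4)S 2/3 satisfied
(3,1)S 2/3 satisfied
(3,2)N 2/5 not
(3,3)N 2/4 not
(4,1)S 3/4 satisfied
(4,2)S 4/7 not
(4,3)N 2/6 not
(5,2)S 4/5 satisfied
(5,3)S 5/6 satisfied
(5,4)S 3/4 satisfied
(6,3)S 4/4 satisfied
(6,4)S 3/3 satisfied
For instance (3,2) has only 2/5 same-type neighbors, below 2/3.

No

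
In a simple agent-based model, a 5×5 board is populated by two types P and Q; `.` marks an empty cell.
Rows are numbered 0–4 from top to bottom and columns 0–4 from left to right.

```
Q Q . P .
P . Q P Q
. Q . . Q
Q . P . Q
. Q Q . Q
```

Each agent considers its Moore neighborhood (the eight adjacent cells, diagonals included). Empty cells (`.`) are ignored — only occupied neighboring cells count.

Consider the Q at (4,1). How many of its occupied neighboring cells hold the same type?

2

Occupied neighbors of (4,1): (3,0)=Q, (3,2)=P, (4,2)=Q.
Same type (Q): 2 of 3.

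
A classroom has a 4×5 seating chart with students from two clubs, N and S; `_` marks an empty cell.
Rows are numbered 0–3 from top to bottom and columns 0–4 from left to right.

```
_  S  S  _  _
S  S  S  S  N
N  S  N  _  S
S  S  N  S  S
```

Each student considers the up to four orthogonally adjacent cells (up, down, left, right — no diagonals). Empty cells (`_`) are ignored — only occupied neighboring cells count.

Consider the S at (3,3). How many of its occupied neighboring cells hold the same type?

Occupied neighbors of (3,3): (3,2)=N, (3,4)=S.
Same type (S): 1 of 2.

1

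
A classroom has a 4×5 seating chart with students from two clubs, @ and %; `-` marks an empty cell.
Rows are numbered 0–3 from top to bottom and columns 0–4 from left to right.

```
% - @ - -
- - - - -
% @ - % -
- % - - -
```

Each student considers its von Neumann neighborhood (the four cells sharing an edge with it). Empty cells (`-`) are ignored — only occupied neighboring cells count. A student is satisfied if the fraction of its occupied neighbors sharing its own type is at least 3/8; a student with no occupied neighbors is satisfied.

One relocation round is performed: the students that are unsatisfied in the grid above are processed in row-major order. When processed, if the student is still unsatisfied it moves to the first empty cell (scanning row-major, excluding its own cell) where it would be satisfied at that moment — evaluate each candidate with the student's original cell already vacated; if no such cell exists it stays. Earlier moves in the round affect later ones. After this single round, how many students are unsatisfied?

0

Initially unsatisfied (in order): (2,0), (2,1), (3,1).
  (2,0) → (0,1).
  (2,1) → (0,3).
  (3,1): now satisfied by earlier moves; stays.
Resulting grid:
% % @ @ -
- - - - -
- - - % -
- % - - -
All satisfied now.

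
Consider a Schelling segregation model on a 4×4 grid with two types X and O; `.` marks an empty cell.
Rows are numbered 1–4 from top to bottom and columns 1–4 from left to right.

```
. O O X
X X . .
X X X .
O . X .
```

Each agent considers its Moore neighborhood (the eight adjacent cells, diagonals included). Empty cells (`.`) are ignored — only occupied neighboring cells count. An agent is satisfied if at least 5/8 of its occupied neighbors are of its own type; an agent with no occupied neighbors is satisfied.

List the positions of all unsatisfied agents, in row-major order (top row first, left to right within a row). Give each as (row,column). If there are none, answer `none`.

(1,2)O 1/3 ✗
(1,3)O 1/3 ✗
(1,4)X 0/1 ✗
(2,1)X 3/4 ✓
(2,2)X 4/6 ✓
(3,1)X 3/4 ✓
(3,2)X 5/6 ✓
(3,3)X 3/3 ✓
(4,1)O 0/2 ✗
(4,3)X 2/2 ✓

(1,2), (1,3), (1,4), (4,1)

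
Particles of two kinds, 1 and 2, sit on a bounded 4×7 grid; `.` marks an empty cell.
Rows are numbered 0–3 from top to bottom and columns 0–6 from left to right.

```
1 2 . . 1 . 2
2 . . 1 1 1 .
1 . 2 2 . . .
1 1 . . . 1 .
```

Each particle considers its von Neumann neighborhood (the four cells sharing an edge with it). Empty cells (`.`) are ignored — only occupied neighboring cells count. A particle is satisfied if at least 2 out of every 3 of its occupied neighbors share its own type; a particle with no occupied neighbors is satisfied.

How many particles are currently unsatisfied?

(0,0)1 0/2 not
(0,1)2 0/1 not
(0,4)1 1/1 satisfied
(0,6)2 0/0 satisfied
(1,0)2 0/2 not
(1,3)1 1/2 not
(1,4)1 3/3 satisfied
(1,5)1 1/1 satisfied
(2,0)1 1/2 not
(2,2)2 1/1 satisfied
(2,3)2 1/2 not
(3,0)1 2/2 satisfied
(3,1)1 1/1 satisfied
(3,5)1 0/0 satisfied
Unsatisfied: (0,0), (0,1), (1,0), (1,3), (2,0), (2,3) — 6 in total.

6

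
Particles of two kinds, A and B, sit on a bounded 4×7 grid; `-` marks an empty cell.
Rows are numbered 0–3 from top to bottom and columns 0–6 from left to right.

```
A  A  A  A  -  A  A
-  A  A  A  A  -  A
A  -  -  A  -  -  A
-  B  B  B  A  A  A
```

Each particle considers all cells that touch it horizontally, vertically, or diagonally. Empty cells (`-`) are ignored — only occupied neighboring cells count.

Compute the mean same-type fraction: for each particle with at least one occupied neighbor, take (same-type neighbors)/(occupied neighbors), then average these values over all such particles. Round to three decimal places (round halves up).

Row 0: (0,0)A 2/2 · (0,1)A 4/4 · (0,2)A 5/5 · (0,3)A 4/4 · (0,5)A 3/3 · (0,6)A 2/2
Row 1: (1,1)A 5/5 · (1,2)A 6/6 · (1,3)A 5/5 · (1,4)A 4/4 · (1,6)A 3/3
Row 2: (2,0)A 1/2 · (2,3)A 4/6 · (2,6)A 3/3
Row 3: (3,1)B 1/2 · (3,2)B 2/3 · (3,3)B 1/3 · (3,4)A 2/3 · (3,5)A 3/3 · (3,6)A 2/2
Sum over 20 particles: 2/2 + 4/4 + 5/5 + 4/4 + 3/3 + 2/2 + 5/5 + 6/6 + 5/5 + 4/4 + 3/3 + 1/2 + 4/6 + 3/3 + 1/2 + 2/3 + 1/3 + 2/3 + 3/3 + 2/2 = 52/3; mean = 52/3 ÷ 20 = 13/15 = 0.866666… → 0.867.

0.867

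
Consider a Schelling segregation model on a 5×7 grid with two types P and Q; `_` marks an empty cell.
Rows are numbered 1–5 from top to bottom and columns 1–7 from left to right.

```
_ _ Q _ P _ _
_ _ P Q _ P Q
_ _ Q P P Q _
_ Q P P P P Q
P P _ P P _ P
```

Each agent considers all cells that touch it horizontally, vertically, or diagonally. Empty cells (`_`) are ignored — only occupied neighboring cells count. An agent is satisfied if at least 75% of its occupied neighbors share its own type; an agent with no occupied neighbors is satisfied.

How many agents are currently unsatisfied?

17

Row 1: (1,3)Q 1/2 ✗ · (1,5)P 1/2 ✗
Row 2: (2,3)P 1/4 ✗ · (2,4)Q 2/6 ✗ · (2,6)P 2/4 ✗ · (2,7)Q 1/2 ✗
Row 3: (3,3)Q 2/6 ✗ · (3,4)P 5/7 ✗ · (3,5)P 5/7 ✗ · (3,6)Q 2/6 ✗
Row 4: (4,2)Q 1/4 ✗ · (4,3)P 4/6 ✗ · (4,4)P 6/7 ✓ · (4,5)P 6/7 ✓ · (4,6)P 4/6 ✗ · (4,7)Q 1/3 ✗
Row 5: (5,1)P 1/2 ✗ · (5,2)P 2/3 ✗ · (5,4)P 4/4 ✓ · (5,5)P 4/4 ✓ · (5,7)P 1/2 ✗
Unsatisfied: (1,3), (1,5), (2,3), (2,4), (2,6), (2,7), (3,3), (3,4), (3,5), (3,6), (4,2), (4,3), (4,6), (4,7), (5,1), (5,2), (5,7) — 17 in total.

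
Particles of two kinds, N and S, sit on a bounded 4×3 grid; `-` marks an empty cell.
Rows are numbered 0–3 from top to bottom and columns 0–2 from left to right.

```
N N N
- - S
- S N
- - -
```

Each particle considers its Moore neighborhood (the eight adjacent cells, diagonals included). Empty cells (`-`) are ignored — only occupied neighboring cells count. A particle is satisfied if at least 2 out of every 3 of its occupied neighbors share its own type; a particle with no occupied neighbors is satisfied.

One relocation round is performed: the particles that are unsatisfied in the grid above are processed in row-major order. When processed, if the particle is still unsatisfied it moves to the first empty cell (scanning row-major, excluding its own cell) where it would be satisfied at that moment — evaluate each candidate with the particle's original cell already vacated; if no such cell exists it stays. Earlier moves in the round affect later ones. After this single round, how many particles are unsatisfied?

1

Initially unsatisfied (in order): (0,2), (1,2), (2,1), (2,2).
  (0,2) → (1,0).
  (1,2) → (3,0).
  (2,1): no empty cell satisfies it; stays.
  (2,2) → (0,2).
Resulting grid:
N N N
N - -
- S -
S - -
Unsatisfied now: (2,1).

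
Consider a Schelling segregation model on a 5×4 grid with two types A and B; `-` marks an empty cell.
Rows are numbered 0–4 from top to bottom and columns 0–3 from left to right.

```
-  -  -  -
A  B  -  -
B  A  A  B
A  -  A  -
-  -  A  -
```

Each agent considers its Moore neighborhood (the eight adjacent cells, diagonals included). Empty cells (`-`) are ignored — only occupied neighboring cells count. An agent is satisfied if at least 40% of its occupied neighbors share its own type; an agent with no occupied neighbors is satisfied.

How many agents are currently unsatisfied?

4

(1,0)A 1/3 not
(1,1)B 1/4 not
(2,0)B 1/4 not
(2,1)A 4/6 satisfied
(2,2)A 2/4 satisfied
(2,3)B 0/2 not
(3,0)A 1/2 satisfied
(3,2)A 3/4 satisfied
(4,2)A 1/1 satisfied
Unsatisfied: (1,0), (1,1), (2,0), (2,3) — 4 in total.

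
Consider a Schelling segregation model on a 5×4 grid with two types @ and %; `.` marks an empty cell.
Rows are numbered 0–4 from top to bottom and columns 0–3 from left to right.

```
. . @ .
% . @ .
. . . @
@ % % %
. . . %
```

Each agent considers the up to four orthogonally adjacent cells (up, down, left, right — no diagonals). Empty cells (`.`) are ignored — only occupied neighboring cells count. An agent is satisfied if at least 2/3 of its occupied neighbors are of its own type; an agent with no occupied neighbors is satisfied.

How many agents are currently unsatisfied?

Row 0: (0,2)@ 1/1 ok
Row 1: (1,0)% 0/0 ok · (1,2)@ 1/1 ok
Row 2: (2,3)@ 0/1 unhappy
Row 3: (3,0)@ 0/1 unhappy · (3,1)% 1/2 unhappy · (3,2)% 2/2 ok · (3,3)% 2/3 ok
Row 4: (4,3)% 1/1 ok
Unsatisfied: (2,3), (3,0), (3,1) — 3 in total.

3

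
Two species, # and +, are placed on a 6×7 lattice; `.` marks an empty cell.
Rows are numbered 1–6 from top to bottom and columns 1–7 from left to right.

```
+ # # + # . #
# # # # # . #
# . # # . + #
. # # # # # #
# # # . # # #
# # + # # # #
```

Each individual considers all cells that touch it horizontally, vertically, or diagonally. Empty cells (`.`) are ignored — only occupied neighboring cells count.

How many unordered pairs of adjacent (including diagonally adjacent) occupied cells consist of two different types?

Scan each occupied cell's neighbors to the right and below (and the two forward diagonals) so each pair is counted once.
From row 1: 8 unlike of 18 pairs (running 8/18).
From row 2: 2 unlike of 15 pairs (running 10/33).
From row 3: 4 unlike of 14 pairs (running 14/47).
From row 4: 0 unlike of 19 pairs (running 14/66).
From row 5: 2 unlike of 20 pairs (running 16/86).
From row 6: 2 unlike of 6 pairs (running 18/92).
Total adjacent occupied pairs: 92; unlike-type pairs: 18.

18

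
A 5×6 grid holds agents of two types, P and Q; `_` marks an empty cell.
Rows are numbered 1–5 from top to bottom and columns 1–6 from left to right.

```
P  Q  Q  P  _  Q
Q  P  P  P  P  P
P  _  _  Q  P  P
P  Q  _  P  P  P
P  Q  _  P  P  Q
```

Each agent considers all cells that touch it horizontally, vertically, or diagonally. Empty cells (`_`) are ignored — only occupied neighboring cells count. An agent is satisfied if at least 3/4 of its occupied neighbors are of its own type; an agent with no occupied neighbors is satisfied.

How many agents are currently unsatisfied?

16

(1,1)P 1/3 ✗
(1,2)Q 2/5 ✗
(1,3)Q 1/5 ✗
(1,4)P 3/4 ✓
(1,6)Q 0/2 ✗
(2,1)Q 1/4 ✗
(2,2)P 3/6 ✗
(2,3)P 3/6 ✗
(2,4)P 4/6 ✗
(2,5)P 5/7 ✗
(2,6)P 3/4 ✓
(3,1)P 2/4 ✗
(3,4)Q 0/6 ✗
(3,5)P 7/8 ✓
(3,6)P 5/5 ✓
(4,1)P 2/4 ✗
(4,2)Q 1/4 ✗
(4,4)P 4/5 ✓
(4,5)P 6/8 ✓
(4,6)P 4/5 ✓
(5,1)P 1/3 ✗
(5,2)Q 1/3 ✗
(5,4)P 3/3 ✓
(5,5)P 4/5 ✓
(5,6)Q 0/3 ✗
Unsatisfied: (1,1), (1,2), (1,3), (1,6), (2,1), (2,2), (2,3), (2,4), (2,5), (3,1), (3,4), (4,1), (4,2), (5,1), (5,2), (5,6) — 16 in total.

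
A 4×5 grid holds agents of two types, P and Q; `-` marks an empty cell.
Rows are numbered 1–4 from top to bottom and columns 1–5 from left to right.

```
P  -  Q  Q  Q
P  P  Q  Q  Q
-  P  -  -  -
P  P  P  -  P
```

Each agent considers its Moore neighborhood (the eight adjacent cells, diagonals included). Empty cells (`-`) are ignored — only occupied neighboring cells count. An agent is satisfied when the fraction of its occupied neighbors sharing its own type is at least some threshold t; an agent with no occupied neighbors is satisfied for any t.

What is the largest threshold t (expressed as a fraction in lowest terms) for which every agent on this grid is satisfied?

Row 1: (1,1)P 2/2 · (1,3)Q 3/4 · (1,4)Q 5/5 · (1,5)Q 3/3
Row 2: (2,1)P 3/3 · (2,2)P 3/5 · (2,3)Q 3/5 · (2,4)Q 5/5 · (2,5)Q 3/3
Row 3: (3,2)P 5/6
Row 4: (4,1)P 2/2 · (4,2)P 3/3 · (4,3)P 2/2 · (4,5)P — no occupied neighbors
The smallest same-type fraction is 3/5 at (2,2), which reduces to 3/5. Any threshold above that leaves this agent unsatisfied.

3/5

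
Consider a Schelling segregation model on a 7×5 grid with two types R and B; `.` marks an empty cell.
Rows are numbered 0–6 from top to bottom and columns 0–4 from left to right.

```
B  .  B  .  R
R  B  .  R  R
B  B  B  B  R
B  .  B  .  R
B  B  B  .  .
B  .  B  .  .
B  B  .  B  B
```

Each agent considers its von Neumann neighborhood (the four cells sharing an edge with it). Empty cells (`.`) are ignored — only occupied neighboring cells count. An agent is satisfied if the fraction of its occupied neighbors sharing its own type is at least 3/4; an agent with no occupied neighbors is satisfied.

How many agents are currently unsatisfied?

Row 0: (0,0)B 0/1 ✗ · (0,2)B 0/0 ✓ · (0,4)R 1/1 ✓
Row 1: (1,0)R 0/3 ✗ · (1,1)B 1/2 ✗ · (1,3)R 1/2 ✗ · (1,4)R 3/3 ✓
Row 2: (2,0)B 2/3 ✗ · (2,1)B 3/3 ✓ · (2,2)B 3/3 ✓ · (2,3)B 1/3 ✗ · (2,4)R 2/3 ✗
Row 3: (3,0)B 2/2 ✓ · (3,2)B 2/2 ✓ · (3,4)R 1/1 ✓
Row 4: (4,0)B 3/3 ✓ · (4,1)B 2/2 ✓ · (4,2)B 3/3 ✓
Row 5: (5,0)B 2/2 ✓ · (5,2)B 1/1 ✓
Row 6: (6,0)B 2/2 ✓ · (6,1)B 1/1 ✓ · (6,3)B 1/1 ✓ · (6,4)B 1/1 ✓
Unsatisfied: (0,0), (1,0), (1,1), (1,3), (2,0), (2,3), (2,4) — 7 in total.

7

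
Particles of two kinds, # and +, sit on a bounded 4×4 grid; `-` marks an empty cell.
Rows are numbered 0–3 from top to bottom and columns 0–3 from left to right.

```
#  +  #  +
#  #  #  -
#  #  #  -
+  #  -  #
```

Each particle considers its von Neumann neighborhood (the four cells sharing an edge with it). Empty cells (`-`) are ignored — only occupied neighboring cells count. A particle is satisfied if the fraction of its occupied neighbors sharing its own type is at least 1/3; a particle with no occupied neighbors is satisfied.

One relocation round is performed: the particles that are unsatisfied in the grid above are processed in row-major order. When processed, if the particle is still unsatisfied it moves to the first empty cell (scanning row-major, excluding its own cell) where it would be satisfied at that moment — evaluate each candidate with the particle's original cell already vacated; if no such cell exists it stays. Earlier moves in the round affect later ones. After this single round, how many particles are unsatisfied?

1

Initially unsatisfied (in order): (0,1), (0,3), (3,0).
  (0,1) → (1,3).
  (0,3): now satisfied by earlier moves; stays.
  (3,0) → (2,3).
Resulting grid:
# - # +
# # # +
# # # +
- # - #
Unsatisfied now: (3,3).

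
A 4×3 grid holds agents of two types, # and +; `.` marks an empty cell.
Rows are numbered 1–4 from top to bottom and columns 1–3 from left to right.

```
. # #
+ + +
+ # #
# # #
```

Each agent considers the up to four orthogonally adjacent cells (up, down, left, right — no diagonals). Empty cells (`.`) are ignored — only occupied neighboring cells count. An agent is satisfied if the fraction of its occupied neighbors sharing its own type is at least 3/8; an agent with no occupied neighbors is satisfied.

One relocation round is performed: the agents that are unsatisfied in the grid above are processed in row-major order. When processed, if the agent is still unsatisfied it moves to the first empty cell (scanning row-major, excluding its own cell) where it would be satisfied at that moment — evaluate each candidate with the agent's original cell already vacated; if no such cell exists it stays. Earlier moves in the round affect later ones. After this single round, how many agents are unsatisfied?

Initially unsatisfied (in order): (2,3), (3,1).
  (2,3) → (1,1).
  (3,1): no empty cell satisfies it; stays.
Resulting grid:
+ # #
+ + .
+ # #
# # #
Unsatisfied now: (1,2), (2,2), (3,1).

3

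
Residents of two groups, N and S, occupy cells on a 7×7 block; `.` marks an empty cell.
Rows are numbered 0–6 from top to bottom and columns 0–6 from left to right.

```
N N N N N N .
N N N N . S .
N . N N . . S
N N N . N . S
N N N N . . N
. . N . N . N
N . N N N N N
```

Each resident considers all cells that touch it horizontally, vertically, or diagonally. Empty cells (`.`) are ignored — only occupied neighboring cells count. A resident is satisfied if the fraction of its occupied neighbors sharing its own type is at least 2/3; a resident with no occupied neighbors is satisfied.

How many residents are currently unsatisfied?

4

Row 0: (0,0)N 3/3 ok · (0,1)N 5/5 ok · (0,2)N 5/5 ok · (0,3)N 4/4 ok · (0,4)N 3/4 ok · (0,5)N 1/2 unhappy
Row 1: (1,0)N 4/4 ok · (1,1)N 7/7 ok · (1,2)N 7/7 ok · (1,3)N 6/6 ok · (1,5)S 1/3 unhappy
Row 2: (2,0)N 4/4 ok · (2,2)N 6/6 ok · (2,3)N 5/5 ok · (2,6)S 2/2 ok
Row 3: (3,0)N 4/4 ok · (3,1)N 7/7 ok · (3,2)N 6/6 ok · (3,4)N 2/2 ok · (3,6)S 1/2 unhappy
Row 4: (4,0)N 3/3 ok · (4,1)N 6/6 ok · (4,2)N 5/5 ok · (4,3)N 5/5 ok · (4,6)N 1/2 unhappy
Row 5: (5,2)N 5/5 ok · (5,4)N 4/4 ok · (5,6)N 3/3 ok
Row 6: (6,0)N 0/0 ok · (6,2)N 2/2 ok · (6,3)N 4/4 ok · (6,4)N 3/3 ok · (6,5)N 4/4 ok · (6,6)N 2/2 ok
Unsatisfied: (0,5), (1,5), (3,6), (4,6) — 4 in total.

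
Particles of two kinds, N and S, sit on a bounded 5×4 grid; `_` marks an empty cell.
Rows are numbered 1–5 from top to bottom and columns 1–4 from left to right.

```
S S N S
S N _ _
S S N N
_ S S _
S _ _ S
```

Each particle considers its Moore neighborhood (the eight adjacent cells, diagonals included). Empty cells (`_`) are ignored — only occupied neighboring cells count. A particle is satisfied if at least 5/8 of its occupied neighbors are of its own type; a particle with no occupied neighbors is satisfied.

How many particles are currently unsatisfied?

Row 1: (1,1)S 2/3 satisfied · (1,2)S 2/4 not · (1,3)N 1/3 not · (1,4)S 0/1 not
Row 2: (2,1)S 4/5 satisfied · (2,2)N 2/7 not
Row 3: (3,1)S 3/4 satisfied · (3,2)S 4/6 satisfied · (3,3)N 2/5 not · (3,4)N 1/2 not
Row 4: (4,2)S 4/5 satisfied · (4,3)S 3/5 not
Row 5: (5,1)S 1/1 satisfied · (5,4)S 1/1 satisfied
Unsatisfied: (1,2), (1,3), (1,4), (2,2), (3,3), (3,4), (4,3) — 7 in total.

7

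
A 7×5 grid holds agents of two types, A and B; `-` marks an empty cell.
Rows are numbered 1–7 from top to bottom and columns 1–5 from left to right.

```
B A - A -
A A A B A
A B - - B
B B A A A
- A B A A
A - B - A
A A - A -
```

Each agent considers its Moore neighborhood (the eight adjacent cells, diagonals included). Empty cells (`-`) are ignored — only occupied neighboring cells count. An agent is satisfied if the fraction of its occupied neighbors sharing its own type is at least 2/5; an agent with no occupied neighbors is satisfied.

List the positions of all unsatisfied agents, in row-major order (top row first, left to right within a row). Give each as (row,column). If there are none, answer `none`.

(1,1), (2,4), (2,5), (3,2), (3,5), (5,2), (5,3), (6,3)

Row 1: (1,1)B 0/3 ✗ · (1,2)A 3/4 ✓ · (1,4)A 2/3 ✓
Row 2: (2,1)A 3/5 ✓ · (2,2)A 4/6 ✓ · (2,3)A 3/5 ✓ · (2,4)B 1/4 ✗ · (2,5)A 1/3 ✗
Row 3: (3,1)A 2/5 ✓ · (3,2)B 2/7 ✗ · (3,5)B 1/4 ✗
Row 4: (4,1)B 2/4 ✓ · (4,2)B 3/6 ✓ · (4,3)A 3/6 ✓ · (4,4)A 4/6 ✓ · (4,5)A 3/4 ✓
Row 5: (5,2)A 2/6 ✗ · (5,3)B 2/6 ✗ · (5,4)A 5/7 ✓ · (5,5)A 4/4 ✓
Row 6: (6,1)A 3/3 ✓ · (6,3)B 1/5 ✗ · (6,5)A 3/3 ✓
Row 7: (7,1)A 2/2 ✓ · (7,2)A 2/3 ✓ · (7,4)A 1/2 ✓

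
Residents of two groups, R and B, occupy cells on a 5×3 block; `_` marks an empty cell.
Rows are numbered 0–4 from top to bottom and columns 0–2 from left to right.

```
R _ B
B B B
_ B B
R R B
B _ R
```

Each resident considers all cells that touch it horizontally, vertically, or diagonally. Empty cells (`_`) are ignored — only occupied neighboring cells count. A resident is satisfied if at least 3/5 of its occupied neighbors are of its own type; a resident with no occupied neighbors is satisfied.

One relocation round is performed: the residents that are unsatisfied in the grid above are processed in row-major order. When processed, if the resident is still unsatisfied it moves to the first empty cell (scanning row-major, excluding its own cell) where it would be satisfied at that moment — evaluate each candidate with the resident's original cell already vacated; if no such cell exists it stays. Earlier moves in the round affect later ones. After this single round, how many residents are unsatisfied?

Initially unsatisfied (in order): (0,0), (3,0), (3,1), (3,2), (4,0), (4,2).
  (0,0) → (4,1).
  (3,0): no empty cell satisfies it; stays.
  (3,1): no empty cell satisfies it; stays.
  (3,2) → (0,0).
  (4,0) → (0,1).
  (4,2): now satisfied by earlier moves; stays.
Resulting grid:
B B B
B B B
_ B B
R R _
_ R R
All satisfied now.

0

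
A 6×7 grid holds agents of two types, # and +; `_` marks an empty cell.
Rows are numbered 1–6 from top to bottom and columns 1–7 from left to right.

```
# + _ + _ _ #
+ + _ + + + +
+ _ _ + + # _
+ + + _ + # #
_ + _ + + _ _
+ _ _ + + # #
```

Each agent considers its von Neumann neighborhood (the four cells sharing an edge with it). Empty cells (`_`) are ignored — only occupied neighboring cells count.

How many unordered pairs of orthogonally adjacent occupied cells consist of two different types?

7

Scan each occupied cell's neighbors to the right and below so each pair is counted once.
Row 1: #(1,1)–+(1,2)≠ #(1,1)–+(2,1)≠ +(1,2)–+(2,2)= +(1,4)–+(2,4)= #(1,7)–+(2,7)≠  → 3/5 unlike.
Row 2: +(2,1)–+(2,2)= +(2,1)–+(3,1)= +(2,4)–+(2,5)= +(2,4)–+(3,4)= +(2,5)–+(2,6)= +(2,5)–+(3,5)= +(2,6)–+(2,7)= +(2,6)–#(3,6)≠  → 1/8 unlike.
Row 3: +(3,1)–+(4,1)= +(3,4)–+(3,5)= +(3,5)–#(3,6)≠ +(3,5)–+(4,5)= #(3,6)–#(4,6)=  → 1/5 unlike.
Row 4: +(4,1)–+(4,2)= +(4,2)–+(4,3)= +(4,2)–+(5,2)= +(4,5)–#(4,6)≠ +(4,5)–+(5,5)= #(4,6)–#(4,7)=  → 1/6 unlike.
Row 5: +(5,4)–+(5,5)= +(5,4)–+(6,4)= +(5,5)–+(6,5)=  → 0/3 unlike.
Row 6: +(6,4)–+(6,5)= +(6,5)–#(6,6)≠ #(6,6)–#(6,7)=  → 1/3 unlike.
Total adjacent occupied pairs: 30; unlike-type pairs: 7.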